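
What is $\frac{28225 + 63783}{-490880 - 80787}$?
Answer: $- \frac{92008}{571667} \approx -0.16095$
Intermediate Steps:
$\frac{28225 + 63783}{-490880 - 80787} = \frac{92008}{-571667} = 92008 \left(- \frac{1}{571667}\right) = - \frac{92008}{571667}$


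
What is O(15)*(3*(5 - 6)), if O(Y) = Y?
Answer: -45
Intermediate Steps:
O(15)*(3*(5 - 6)) = 15*(3*(5 - 6)) = 15*(3*(-1)) = 15*(-3) = -45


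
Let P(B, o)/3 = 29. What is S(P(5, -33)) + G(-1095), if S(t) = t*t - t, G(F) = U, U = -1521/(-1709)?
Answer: 12788259/1709 ≈ 7482.9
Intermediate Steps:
U = 1521/1709 (U = -1521*(-1/1709) = 1521/1709 ≈ 0.88999)
P(B, o) = 87 (P(B, o) = 3*29 = 87)
G(F) = 1521/1709
S(t) = t² - t
S(P(5, -33)) + G(-1095) = 87*(-1 + 87) + 1521/1709 = 87*86 + 1521/1709 = 7482 + 1521/1709 = 12788259/1709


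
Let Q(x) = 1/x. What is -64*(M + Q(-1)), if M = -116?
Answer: 7488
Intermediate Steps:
Q(x) = 1/x
-64*(M + Q(-1)) = -64*(-116 + 1/(-1)) = -64*(-116 - 1) = -64*(-117) = 7488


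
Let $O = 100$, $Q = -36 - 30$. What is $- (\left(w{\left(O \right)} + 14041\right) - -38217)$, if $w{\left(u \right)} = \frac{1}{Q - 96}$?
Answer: $- \frac{8465795}{162} \approx -52258.0$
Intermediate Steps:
$Q = -66$ ($Q = -36 - 30 = -66$)
$w{\left(u \right)} = - \frac{1}{162}$ ($w{\left(u \right)} = \frac{1}{-66 - 96} = \frac{1}{-162} = - \frac{1}{162}$)
$- (\left(w{\left(O \right)} + 14041\right) - -38217) = - (\left(- \frac{1}{162} + 14041\right) - -38217) = - (\frac{2274641}{162} + 38217) = \left(-1\right) \frac{8465795}{162} = - \frac{8465795}{162}$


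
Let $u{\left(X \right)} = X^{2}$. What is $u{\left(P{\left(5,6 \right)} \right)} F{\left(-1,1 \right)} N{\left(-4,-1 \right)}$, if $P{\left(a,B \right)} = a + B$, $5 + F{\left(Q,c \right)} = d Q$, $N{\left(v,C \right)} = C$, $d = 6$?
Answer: $1331$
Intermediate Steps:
$F{\left(Q,c \right)} = -5 + 6 Q$
$P{\left(a,B \right)} = B + a$
$u{\left(P{\left(5,6 \right)} \right)} F{\left(-1,1 \right)} N{\left(-4,-1 \right)} = \left(6 + 5\right)^{2} \left(-5 + 6 \left(-1\right)\right) \left(-1\right) = 11^{2} \left(-5 - 6\right) \left(-1\right) = 121 \left(-11\right) \left(-1\right) = \left(-1331\right) \left(-1\right) = 1331$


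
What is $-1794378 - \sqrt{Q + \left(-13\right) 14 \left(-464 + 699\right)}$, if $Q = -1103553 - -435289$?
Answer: $-1794378 - i \sqrt{711034} \approx -1.7944 \cdot 10^{6} - 843.23 i$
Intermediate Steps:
$Q = -668264$ ($Q = -1103553 + 435289 = -668264$)
$-1794378 - \sqrt{Q + \left(-13\right) 14 \left(-464 + 699\right)} = -1794378 - \sqrt{-668264 + \left(-13\right) 14 \left(-464 + 699\right)} = -1794378 - \sqrt{-668264 - 42770} = -1794378 - \sqrt{-711034} = -1794378 - i \sqrt{711034}$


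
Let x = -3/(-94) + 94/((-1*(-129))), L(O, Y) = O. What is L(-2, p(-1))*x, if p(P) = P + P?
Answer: -9223/6063 ≈ -1.5212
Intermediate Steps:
p(P) = 2*P
x = 9223/12126 (x = -3*(-1/94) + 94/129 = 3/94 + 94*(1/129) = 3/94 + 94/129 = 9223/12126 ≈ 0.76060)
L(-2, p(-1))*x = -2*9223/12126 = -9223/6063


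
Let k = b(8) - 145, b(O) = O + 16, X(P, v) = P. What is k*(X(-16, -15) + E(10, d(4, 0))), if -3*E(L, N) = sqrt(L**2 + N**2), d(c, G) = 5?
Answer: 1936 + 605*sqrt(5)/3 ≈ 2386.9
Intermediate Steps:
b(O) = 16 + O
E(L, N) = -sqrt(L**2 + N**2)/3
k = -121 (k = (16 + 8) - 145 = 24 - 145 = -121)
k*(X(-16, -15) + E(10, d(4, 0))) = -121*(-16 - sqrt(10**2 + 5**2)/3) = -121*(-16 - sqrt(100 + 25)/3) = -121*(-16 - 5*sqrt(5)/3) = 1936 + 605*sqrt(5)/3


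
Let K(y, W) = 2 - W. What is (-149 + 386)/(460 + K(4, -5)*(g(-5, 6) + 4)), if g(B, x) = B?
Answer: 79/151 ≈ 0.52318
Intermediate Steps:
(-149 + 386)/(460 + K(4, -5)*(g(-5, 6) + 4)) = (-149 + 386)/(460 + (2 - 1*(-5))*(-5 + 4)) = 237/(460 + (2 + 5)*(-1)) = 237/(460 + 7*(-1)) = 237/(460 - 7) = 237/453 = 237*(1/453) = 79/151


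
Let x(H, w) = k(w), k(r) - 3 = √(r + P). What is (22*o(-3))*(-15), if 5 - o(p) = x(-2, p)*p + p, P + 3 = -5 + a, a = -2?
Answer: -5610 - 990*I*√13 ≈ -5610.0 - 3569.5*I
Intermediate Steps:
P = -10 (P = -3 + (-5 - 2) = -3 - 7 = -10)
k(r) = 3 + √(-10 + r) (k(r) = 3 + √(r - 10) = 3 + √(-10 + r))
x(H, w) = 3 + √(-10 + w)
o(p) = 5 - p - p*(3 + √(-10 + p)) (o(p) = 5 - ((3 + √(-10 + p))*p + p) = 5 - (p*(3 + √(-10 + p)) + p) = 5 - (p + p*(3 + √(-10 + p))) = 5 + (-p - p*(3 + √(-10 + p))) = 5 - p - p*(3 + √(-10 + p)))
(22*o(-3))*(-15) = (22*(5 - 1*(-3) - 1*(-3)*(3 + √(-10 - 3))))*(-15) = (22*(5 + 3 - 1*(-3)*(3 + √(-13))))*(-15) = (22*(5 + 3 - 1*(-3)*(3 + I*√13)))*(-15) = (22*(5 + 3 + (9 + 3*I*√13)))*(-15) = (22*(17 + 3*I*√13))*(-15) = (374 + 66*I*√13)*(-15) = -5610 - 990*I*√13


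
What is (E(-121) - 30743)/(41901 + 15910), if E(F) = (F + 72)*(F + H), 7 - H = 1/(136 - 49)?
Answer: -2188610/5029557 ≈ -0.43515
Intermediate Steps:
H = 608/87 (H = 7 - 1/(136 - 49) = 7 - 1/87 = 608/87 ≈ 6.9885)
E(F) = (72 + F)*(608/87 + F) (E(F) = (F + 72)*(F + 608/87) = (72 + F)*(608/87 + F))
(E(-121) - 30743)/(41901 + 15910) = ((14592/29 + (-121)² + (6872/87)*(-121)) - 30743)/(41901 + 15910) = ((14592/29 + 14641 - 831512/87) - 30743)/57811 = (486031/87 - 30743)*(1/57811) = -2188610/87*1/57811 = -2188610/5029557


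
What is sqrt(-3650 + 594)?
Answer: 4*I*sqrt(191) ≈ 55.281*I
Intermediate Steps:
sqrt(-3650 + 594) = sqrt(-3056) = 4*I*sqrt(191)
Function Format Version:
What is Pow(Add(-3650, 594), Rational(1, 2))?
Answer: Mul(4, I, Pow(191, Rational(1, 2))) ≈ Mul(55.281, I)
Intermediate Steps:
Pow(Add(-3650, 594), Rational(1, 2)) = Pow(-3056, Rational(1, 2)) = Mul(4, I, Pow(191, Rational(1, 2)))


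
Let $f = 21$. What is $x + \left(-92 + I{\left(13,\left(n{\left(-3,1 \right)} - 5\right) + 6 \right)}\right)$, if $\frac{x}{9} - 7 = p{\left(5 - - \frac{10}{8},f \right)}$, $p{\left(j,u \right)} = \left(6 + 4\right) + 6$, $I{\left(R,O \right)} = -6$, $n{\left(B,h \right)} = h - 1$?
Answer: $109$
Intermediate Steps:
$n{\left(B,h \right)} = -1 + h$
$p{\left(j,u \right)} = 16$ ($p{\left(j,u \right)} = 10 + 6 = 16$)
$x = 207$ ($x = 63 + 9 \cdot 16 = 63 + 144 = 207$)
$x + \left(-92 + I{\left(13,\left(n{\left(-3,1 \right)} - 5\right) + 6 \right)}\right) = 207 - 98 = 109$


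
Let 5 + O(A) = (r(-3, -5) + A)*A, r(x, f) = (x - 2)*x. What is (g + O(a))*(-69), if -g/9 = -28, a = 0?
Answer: -17043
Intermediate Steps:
g = 252 (g = -9*(-28) = 252)
r(x, f) = x*(-2 + x) (r(x, f) = (-2 + x)*x = x*(-2 + x))
O(A) = -5 + A*(15 + A) (O(A) = -5 + (-3*(-2 - 3) + A)*A = -5 + (-3*(-5) + A)*A = -5 + (15 + A)*A = -5 + A*(15 + A))
(g + O(a))*(-69) = (252 + (-5 + 0² + 15*0))*(-69) = (252 + (-5 + 0 + 0))*(-69) = (252 - 5)*(-69) = 247*(-69) = -17043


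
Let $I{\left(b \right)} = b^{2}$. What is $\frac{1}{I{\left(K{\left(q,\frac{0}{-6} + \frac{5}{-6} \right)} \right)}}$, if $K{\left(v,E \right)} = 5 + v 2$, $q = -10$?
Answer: $\frac{1}{225} \approx 0.0044444$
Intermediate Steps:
$K{\left(v,E \right)} = 5 + 2 v$
$\frac{1}{I{\left(K{\left(q,\frac{0}{-6} + \frac{5}{-6} \right)} \right)}} = \frac{1}{\left(5 + 2 \left(-10\right)\right)^{2}} = \frac{1}{\left(5 - 20\right)^{2}} = \frac{1}{\left(-15\right)^{2}} = \frac{1}{225}$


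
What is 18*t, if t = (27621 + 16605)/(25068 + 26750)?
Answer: 30618/1993 ≈ 15.363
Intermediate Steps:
t = 1701/1993 (t = 44226/51818 = 44226*(1/51818) = 1701/1993 ≈ 0.85349)
18*t = 18*(1701/1993) = 30618/1993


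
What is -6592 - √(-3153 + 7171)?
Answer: -6592 - 7*√82 ≈ -6655.4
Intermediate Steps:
-6592 - √(-3153 + 7171) = -6592 - √4018 = -6592 - 7*√82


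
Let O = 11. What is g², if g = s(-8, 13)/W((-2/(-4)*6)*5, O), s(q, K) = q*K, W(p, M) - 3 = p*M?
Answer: 169/441 ≈ 0.38322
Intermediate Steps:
W(p, M) = 3 + M*p (W(p, M) = 3 + p*M = 3 + M*p)
s(q, K) = K*q
g = -13/21 (g = (13*(-8))/(3 + 11*((-2/(-4)*6)*5)) = -104/(3 + 11*((-2*(-¼)*6)*5)) = -104/(3 + 11*(((½)*6)*5)) = -104/(3 + 11*(3*5)) = -104/(3 + 11*15) = -104/(3 + 165) = -104/168 = -104*1/168 = -13/21 ≈ -0.61905)
g² = (-13/21)² = 169/441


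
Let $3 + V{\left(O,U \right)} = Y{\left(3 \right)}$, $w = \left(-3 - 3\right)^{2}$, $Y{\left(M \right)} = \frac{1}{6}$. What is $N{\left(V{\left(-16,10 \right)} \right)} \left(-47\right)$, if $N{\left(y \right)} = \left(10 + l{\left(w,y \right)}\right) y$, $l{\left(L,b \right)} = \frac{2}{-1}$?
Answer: $\frac{3196}{3} \approx 1065.3$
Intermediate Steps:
$Y{\left(M \right)} = \frac{1}{6}$
$w = 36$ ($w = \left(-6\right)^{2} = 36$)
$V{\left(O,U \right)} = - \frac{17}{6}$ ($V{\left(O,U \right)} = -3 + \frac{1}{6} = - \frac{17}{6}$)
$l{\left(L,b \right)} = -2$ ($l{\left(L,b \right)} = 2 \left(-1\right) = -2$)
$N{\left(y \right)} = 8 y$ ($N{\left(y \right)} = \left(10 - 2\right) y = 8 y$)
$N{\left(V{\left(-16,10 \right)} \right)} \left(-47\right) = 8 \left(- \frac{17}{6}\right) \left(-47\right) = \left(- \frac{68}{3}\right) \left(-47\right) = \frac{3196}{3}$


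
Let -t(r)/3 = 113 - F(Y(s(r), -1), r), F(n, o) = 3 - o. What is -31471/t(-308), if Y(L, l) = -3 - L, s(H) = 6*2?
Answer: -2861/54 ≈ -52.982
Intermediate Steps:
s(H) = 12
t(r) = -330 - 3*r (t(r) = -3*(113 - (3 - r)) = -3*(113 + (-3 + r)) = -3*(110 + r) = -330 - 3*r)
-31471/t(-308) = -31471/(-330 - 3*(-308)) = -31471/(-330 + 924) = -31471/594 = -31471*1/594 = -2861/54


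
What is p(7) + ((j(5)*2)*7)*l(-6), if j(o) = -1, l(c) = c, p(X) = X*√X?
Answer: 84 + 7*√7 ≈ 102.52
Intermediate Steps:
p(X) = X^(3/2)
p(7) + ((j(5)*2)*7)*l(-6) = 7^(3/2) + (-1*2*7)*(-6) = 7*√7 - 2*7*(-6) = 7*√7 - 14*(-6) = 7*√7 + 84 = 84 + 7*√7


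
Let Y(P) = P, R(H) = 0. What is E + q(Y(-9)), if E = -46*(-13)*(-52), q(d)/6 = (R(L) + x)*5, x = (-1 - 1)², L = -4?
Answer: -30976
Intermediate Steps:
x = 4 (x = (-2)² = 4)
q(d) = 120 (q(d) = 6*((0 + 4)*5) = 6*(4*5) = 6*20 = 120)
E = -31096 (E = 598*(-52) = -31096)
E + q(Y(-9)) = -31096 + 120 = -30976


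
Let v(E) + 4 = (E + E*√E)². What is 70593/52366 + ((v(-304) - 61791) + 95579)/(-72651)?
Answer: 1469714764667/3804442266 - 739328*I*√19/72651 ≈ 386.32 - 44.358*I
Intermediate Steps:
v(E) = -4 + (E + E^(3/2))² (v(E) = -4 + (E + E*√E)² = -4 + (E + E^(3/2))²)
70593/52366 + ((v(-304) - 61791) + 95579)/(-72651) = 70593/52366 + (((-4 + (-304 + (-304)^(3/2))²) - 61791) + 95579)/(-72651) = 70593*(1/52366) + (((-4 + (-304 - 1216*I*√19)²) - 61791) + 95579)*(-1/72651) = 70593/52366 + ((-61795 + (-304 - 1216*I*√19)²) + 95579)*(-1/72651) = 70593/52366 + (33784 + (-304 - 1216*I*√19)²)*(-1/72651) = 70593/52366 + (-33784/72651 - (-304 - 1216*I*√19)²/72651) = 3359519099/3804442266 - (-304 - 1216*I*√19)²/72651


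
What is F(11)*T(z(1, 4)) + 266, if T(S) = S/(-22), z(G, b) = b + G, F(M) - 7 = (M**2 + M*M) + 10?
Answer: 4557/22 ≈ 207.14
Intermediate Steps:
F(M) = 17 + 2*M**2 (F(M) = 7 + ((M**2 + M*M) + 10) = 7 + ((M**2 + M**2) + 10) = 7 + (2*M**2 + 10) = 7 + (10 + 2*M**2) = 17 + 2*M**2)
z(G, b) = G + b
T(S) = -S/22
F(11)*T(z(1, 4)) + 266 = (17 + 2*11**2)*(-(1 + 4)/22) + 266 = (17 + 2*121)*(-1/22*5) + 266 = (17 + 242)*(-5/22) + 266 = 259*(-5/22) + 266 = -1295/22 + 266 = 4557/22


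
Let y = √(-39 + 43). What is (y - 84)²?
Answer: 6724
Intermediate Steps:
y = 2 (y = √4 = 2)
(y - 84)² = (2 - 84)² = (-82)² = 6724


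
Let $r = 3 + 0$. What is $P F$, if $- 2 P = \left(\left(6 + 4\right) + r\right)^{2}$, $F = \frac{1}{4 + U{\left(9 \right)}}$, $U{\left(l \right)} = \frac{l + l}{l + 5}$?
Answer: $- \frac{1183}{74} \approx -15.986$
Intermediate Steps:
$U{\left(l \right)} = \frac{2 l}{5 + l}$
$r = 3$
$F = \frac{7}{37}$ ($F = \frac{1}{4 + 2 \cdot 9 \frac{1}{5 + 9}} = \frac{1}{4 + 2 \cdot 9 \cdot \frac{1}{14}} = \frac{1}{4 + \frac{9}{7}} = \frac{1}{\frac{37}{7}} = \frac{7}{37} \approx 0.18919$)
$P = - \frac{169}{2}$ ($P = - \frac{\left(\left(6 + 4\right) + 3\right)^{2}}{2} = - \frac{\left(10 + 3\right)^{2}}{2} = - \frac{13^{2}}{2} = \left(- \frac{1}{2}\right) 169 = - \frac{169}{2} \approx -84.5$)
$P F = \left(- \frac{169}{2}\right) \frac{7}{37} = - \frac{1183}{74}$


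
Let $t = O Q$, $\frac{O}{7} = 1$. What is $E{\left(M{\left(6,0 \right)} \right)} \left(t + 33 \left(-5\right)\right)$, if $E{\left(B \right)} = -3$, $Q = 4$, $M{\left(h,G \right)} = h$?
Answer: $411$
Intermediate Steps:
$O = 7$ ($O = 7 \cdot 1 = 7$)
$t = 28$ ($t = 7 \cdot 4 = 28$)
$E{\left(M{\left(6,0 \right)} \right)} \left(t + 33 \left(-5\right)\right) = - 3 \left(28 + 33 \left(-5\right)\right) = - 3 \left(28 - 165\right) = \left(-3\right) \left(-137\right) = 411$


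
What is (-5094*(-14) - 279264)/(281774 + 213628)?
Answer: -34658/82567 ≈ -0.41976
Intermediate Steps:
(-5094*(-14) - 279264)/(281774 + 213628) = (71316 - 279264)/495402 = -207948*1/495402 = -34658/82567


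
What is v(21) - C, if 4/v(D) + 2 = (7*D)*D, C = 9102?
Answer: -28079666/3085 ≈ -9102.0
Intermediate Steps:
v(D) = 4/(-2 + 7*D²) (v(D) = 4/(-2 + (7*D)*D) = 4/(-2 + 7*D²))
v(21) - C = 4/(-2 + 7*21²) - 1*9102 = 4/(-2 + 7*441) - 9102 = 4/(-2 + 3087) - 9102 = 4/3085 - 9102 = -28079666/3085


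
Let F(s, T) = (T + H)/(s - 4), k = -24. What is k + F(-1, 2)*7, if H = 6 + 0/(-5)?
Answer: -176/5 ≈ -35.200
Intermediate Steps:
H = 6 (H = 6 - ⅕*0 = 6 + 0 = 6)
F(s, T) = (6 + T)/(-4 + s) (F(s, T) = (T + 6)/(s - 4) = (6 + T)/(-4 + s))
k + F(-1, 2)*7 = -24 + ((6 + 2)/(-4 - 1))*7 = -24 + (8/(-5))*7 = -24 - ⅕*8*7 = -24 - 8/5*7 = -24 - 56/5 = -176/5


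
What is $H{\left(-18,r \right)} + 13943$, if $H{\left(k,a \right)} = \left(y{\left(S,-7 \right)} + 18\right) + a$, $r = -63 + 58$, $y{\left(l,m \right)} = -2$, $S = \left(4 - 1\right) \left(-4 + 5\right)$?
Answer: $13954$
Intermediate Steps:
$S = 3$ ($S = 3 \cdot 1 = 3$)
$r = -5$
$H{\left(k,a \right)} = 16 + a$ ($H{\left(k,a \right)} = \left(-2 + 18\right) + a = 16 + a$)
$H{\left(-18,r \right)} + 13943 = \left(16 - 5\right) + 13943 = 11 + 13943 = 13954$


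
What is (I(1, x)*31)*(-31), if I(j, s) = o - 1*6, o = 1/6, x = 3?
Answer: 33635/6 ≈ 5605.8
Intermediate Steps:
o = ⅙ ≈ 0.16667
I(j, s) = -35/6 (I(j, s) = ⅙ - 1*6 = ⅙ - 6 = -35/6)
(I(1, x)*31)*(-31) = -35/6*31*(-31) = -1085/6*(-31) = 33635/6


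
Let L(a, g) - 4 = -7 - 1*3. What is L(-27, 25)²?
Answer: 36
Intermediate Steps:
L(a, g) = -6 (L(a, g) = 4 + (-7 - 1*3) = 4 + (-7 - 3) = 4 - 10 = -6)
L(-27, 25)² = (-6)² = 36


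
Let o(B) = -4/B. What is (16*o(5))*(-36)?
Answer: 2304/5 ≈ 460.80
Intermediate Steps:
(16*o(5))*(-36) = (16*(-4/5))*(-36) = (16*(-4*⅕))*(-36) = (16*(-⅘))*(-36) = -64/5*(-36) = 2304/5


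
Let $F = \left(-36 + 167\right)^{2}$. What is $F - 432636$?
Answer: $-415475$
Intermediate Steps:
$F = 17161$ ($F = 131^{2} = 17161$)
$F - 432636 = 17161 - 432636 = -415475$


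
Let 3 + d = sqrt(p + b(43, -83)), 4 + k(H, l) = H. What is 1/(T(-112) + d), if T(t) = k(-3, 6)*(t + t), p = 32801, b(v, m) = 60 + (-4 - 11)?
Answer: 1565/2416379 - sqrt(32846)/2416379 ≈ 0.00057266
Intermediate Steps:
b(v, m) = 45 (b(v, m) = 60 - 15 = 45)
k(H, l) = -4 + H
T(t) = -14*t (T(t) = (-4 - 3)*(t + t) = -14*t)
d = -3 + sqrt(32846) (d = -3 + sqrt(32801 + 45) = -3 + sqrt(32846) ≈ 178.23)
1/(T(-112) + d) = 1/(-14*(-112) + (-3 + sqrt(32846))) = 1/(1568 + (-3 + sqrt(32846))) = 1/(1565 + sqrt(32846))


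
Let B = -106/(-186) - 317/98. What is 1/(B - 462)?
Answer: -9114/4234955 ≈ -0.0021521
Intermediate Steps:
B = -24287/9114 (B = -106*(-1/186) - 317*1/98 = 53/93 - 317/98 = -24287/9114 ≈ -2.6648)
1/(B - 462) = 1/(-24287/9114 - 462) = 1/(-4234955/9114) = -9114/4234955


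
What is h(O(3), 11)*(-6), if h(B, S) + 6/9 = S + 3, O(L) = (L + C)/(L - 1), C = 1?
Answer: -80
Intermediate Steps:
O(L) = (1 + L)/(-1 + L) (O(L) = (L + 1)/(L - 1) = (1 + L)/(-1 + L))
h(B, S) = 7/3 + S (h(B, S) = -2/3 + (S + 3) = -2/3 + (3 + S) = 7/3 + S)
h(O(3), 11)*(-6) = (7/3 + 11)*(-6) = (40/3)*(-6) = -80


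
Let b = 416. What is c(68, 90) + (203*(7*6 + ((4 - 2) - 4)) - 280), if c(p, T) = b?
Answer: 8256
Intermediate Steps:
c(p, T) = 416
c(68, 90) + (203*(7*6 + ((4 - 2) - 4)) - 280) = 416 + (203*(7*6 + ((4 - 2) - 4)) - 280) = 416 + (203*(42 + (2 - 4)) - 280) = 416 + (203*(42 - 2) - 280) = 416 + (203*40 - 280) = 416 + (8120 - 280) = 416 + 7840 = 8256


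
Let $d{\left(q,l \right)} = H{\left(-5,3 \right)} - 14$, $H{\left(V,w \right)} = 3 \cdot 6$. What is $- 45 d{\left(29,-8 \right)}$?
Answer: $-180$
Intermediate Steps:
$H{\left(V,w \right)} = 18$
$d{\left(q,l \right)} = 4$ ($d{\left(q,l \right)} = 18 - 14 = 4$)
$- 45 d{\left(29,-8 \right)} = \left(-45\right) 4 = -180$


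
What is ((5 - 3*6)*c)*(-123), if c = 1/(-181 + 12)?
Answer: -123/13 ≈ -9.4615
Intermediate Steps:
c = -1/169 (c = 1/(-169) = -1/169 ≈ -0.0059172)
((5 - 3*6)*c)*(-123) = ((5 - 3*6)*(-1/169))*(-123) = ((5 - 18)*(-1/169))*(-123) = -13*(-1/169)*(-123) = (1/13)*(-123) = -123/13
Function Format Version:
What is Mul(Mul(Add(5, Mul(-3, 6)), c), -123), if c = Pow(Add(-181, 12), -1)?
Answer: Rational(-123, 13) ≈ -9.4615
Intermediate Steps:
c = Rational(-1, 169) (c = Pow(-169, -1) = Rational(-1, 169) ≈ -0.0059172)
Mul(Mul(Add(5, Mul(-3, 6)), c), -123) = Mul(Mul(Add(5, Mul(-3, 6)), Rational(-1, 169)), -123) = Mul(Mul(Add(5, -18), Rational(-1, 169)), -123) = Mul(Mul(-13, Rational(-1, 169)), -123) = Mul(Rational(1, 13), -123) = Rational(-123, 13)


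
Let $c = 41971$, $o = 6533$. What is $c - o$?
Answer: $35438$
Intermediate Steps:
$c - o = 41971 - 6533 = 35438$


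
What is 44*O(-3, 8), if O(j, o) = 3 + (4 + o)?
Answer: 660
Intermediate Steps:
O(j, o) = 7 + o
44*O(-3, 8) = 44*(7 + 8) = 44*15 = 660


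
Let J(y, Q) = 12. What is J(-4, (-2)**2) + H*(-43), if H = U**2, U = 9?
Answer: -3471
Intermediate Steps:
H = 81 (H = 9**2 = 81)
J(-4, (-2)**2) + H*(-43) = 12 + 81*(-43) = 12 - 3483 = -3471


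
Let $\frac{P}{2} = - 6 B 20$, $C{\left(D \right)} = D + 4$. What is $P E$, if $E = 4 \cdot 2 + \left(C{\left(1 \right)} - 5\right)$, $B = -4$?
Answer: $7680$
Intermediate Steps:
$C{\left(D \right)} = 4 + D$
$E = 8$ ($E = 4 \cdot 2 + \left(\left(4 + 1\right) - 5\right) = 8 + \left(5 - 5\right) = 8 + 0 = 8$)
$P = 960$ ($P = 2 \left(-6\right) \left(-4\right) 20 = 2 \cdot 24 \cdot 20 = 2 \cdot 480 = 960$)
$P E = 960 \cdot 8 = 7680$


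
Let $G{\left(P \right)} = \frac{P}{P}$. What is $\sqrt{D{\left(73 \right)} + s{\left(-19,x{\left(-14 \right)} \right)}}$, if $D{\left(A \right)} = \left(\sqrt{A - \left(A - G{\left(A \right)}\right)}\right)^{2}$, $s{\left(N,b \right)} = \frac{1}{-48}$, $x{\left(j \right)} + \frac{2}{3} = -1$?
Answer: $\frac{\sqrt{141}}{12} \approx 0.98953$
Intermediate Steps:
$x{\left(j \right)} = - \frac{5}{3}$ ($x{\left(j \right)} = - \frac{2}{3} - 1 = - \frac{5}{3}$)
$G{\left(P \right)} = 1$
$s{\left(N,b \right)} = - \frac{1}{48}$
$D{\left(A \right)} = 1$ ($D{\left(A \right)} = \left(\sqrt{A - \left(-1 + A\right)}\right)^{2} = \left(\sqrt{1}\right)^{2} = 1^{2} = 1$)
$\sqrt{D{\left(73 \right)} + s{\left(-19,x{\left(-14 \right)} \right)}} = \sqrt{1 - \frac{1}{48}} = \sqrt{\frac{47}{48}} = \frac{\sqrt{141}}{12}$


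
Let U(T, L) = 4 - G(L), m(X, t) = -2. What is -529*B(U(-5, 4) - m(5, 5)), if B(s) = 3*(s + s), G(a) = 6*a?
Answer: 57132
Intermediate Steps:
U(T, L) = 4 - 6*L
B(s) = 6*s (B(s) = 3*(2*s) = 6*s)
-529*B(U(-5, 4) - m(5, 5)) = -3174*((4 - 6*4) - 1*(-2)) = -3174*((4 - 24) + 2) = -3174*(-20 + 2) = -3174*(-18) = -529*(-108) = 57132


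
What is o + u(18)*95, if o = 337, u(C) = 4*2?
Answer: 1097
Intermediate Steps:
u(C) = 8
o + u(18)*95 = 337 + 8*95 = 337 + 760 = 1097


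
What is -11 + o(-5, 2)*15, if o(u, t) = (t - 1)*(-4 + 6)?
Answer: 19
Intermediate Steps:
o(u, t) = -2 + 2*t (o(u, t) = (-1 + t)*2 = -2 + 2*t)
-11 + o(-5, 2)*15 = -11 + (-2 + 2*2)*15 = -11 + (-2 + 4)*15 = -11 + 2*15 = -11 + 30 = 19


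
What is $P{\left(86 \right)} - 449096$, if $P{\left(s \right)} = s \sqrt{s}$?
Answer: $-449096 + 86 \sqrt{86} \approx -4.483 \cdot 10^{5}$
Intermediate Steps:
$P{\left(s \right)} = s^{\frac{3}{2}}$
$P{\left(86 \right)} - 449096 = 86^{\frac{3}{2}} - 449096 = 86 \sqrt{86} - 449096 = -449096 + 86 \sqrt{86}$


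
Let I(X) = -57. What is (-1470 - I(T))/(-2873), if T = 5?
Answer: 1413/2873 ≈ 0.49182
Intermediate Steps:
(-1470 - I(T))/(-2873) = (-1470 - 1*(-57))/(-2873) = (-1470 + 57)*(-1/2873) = -1413*(-1/2873) = 1413/2873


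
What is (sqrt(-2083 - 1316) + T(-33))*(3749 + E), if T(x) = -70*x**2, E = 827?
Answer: -348828480 + 4576*I*sqrt(3399) ≈ -3.4883e+8 + 2.6679e+5*I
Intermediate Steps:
(sqrt(-2083 - 1316) + T(-33))*(3749 + E) = (sqrt(-2083 - 1316) - 70*(-33)**2)*(3749 + 827) = (sqrt(-3399) - 70*1089)*4576 = (I*sqrt(3399) - 76230)*4576 = (-76230 + I*sqrt(3399))*4576 = -348828480 + 4576*I*sqrt(3399)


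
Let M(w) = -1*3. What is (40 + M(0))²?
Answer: 1369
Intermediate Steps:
M(w) = -3
(40 + M(0))² = (40 - 3)² = 37² = 1369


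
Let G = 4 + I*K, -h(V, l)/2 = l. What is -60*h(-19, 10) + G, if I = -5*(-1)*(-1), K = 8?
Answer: 1164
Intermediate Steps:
h(V, l) = -2*l
I = -5 (I = 5*(-1) = -5)
G = -36 (G = 4 - 5*8 = 4 - 40 = -36)
-60*h(-19, 10) + G = -(-120)*10 - 36 = -60*(-20) - 36 = 1200 - 36 = 1164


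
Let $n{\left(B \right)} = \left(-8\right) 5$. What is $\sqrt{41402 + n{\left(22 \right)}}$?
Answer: $\sqrt{41362} \approx 203.38$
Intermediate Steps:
$n{\left(B \right)} = -40$
$\sqrt{41402 + n{\left(22 \right)}} = \sqrt{41402 - 40} = \sqrt{41362}$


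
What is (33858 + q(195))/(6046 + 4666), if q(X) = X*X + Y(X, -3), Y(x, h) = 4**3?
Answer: 71947/10712 ≈ 6.7165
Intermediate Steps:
Y(x, h) = 64
q(X) = 64 + X**2 (q(X) = X*X + 64 = X**2 + 64 = 64 + X**2)
(33858 + q(195))/(6046 + 4666) = (33858 + (64 + 195**2))/(6046 + 4666) = (33858 + (64 + 38025))/10712 = (33858 + 38089)*(1/10712) = 71947*(1/10712) = 71947/10712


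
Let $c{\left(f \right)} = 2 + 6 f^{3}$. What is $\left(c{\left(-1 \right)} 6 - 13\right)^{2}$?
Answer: $1369$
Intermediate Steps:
$\left(c{\left(-1 \right)} 6 - 13\right)^{2} = \left(\left(2 + 6 \left(-1\right)^{3}\right) 6 - 13\right)^{2} = \left(\left(2 + 6 \left(-1\right)\right) 6 - 13\right)^{2} = \left(\left(2 - 6\right) 6 - 13\right)^{2} = \left(\left(-4\right) 6 - 13\right)^{2} = \left(-24 - 13\right)^{2} = \left(-37\right)^{2} = 1369$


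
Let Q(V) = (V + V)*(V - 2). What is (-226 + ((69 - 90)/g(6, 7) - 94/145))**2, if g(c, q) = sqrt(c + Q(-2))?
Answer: 23770206937/462550 + 690144*sqrt(22)/1595 ≈ 53419.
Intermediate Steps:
Q(V) = 2*V*(-2 + V) (Q(V) = (2*V)*(-2 + V) = 2*V*(-2 + V))
g(c, q) = sqrt(16 + c) (g(c, q) = sqrt(c + 2*(-2)*(-2 - 2)) = sqrt(c + 2*(-2)*(-4)) = sqrt(c + 16) = sqrt(16 + c))
(-226 + ((69 - 90)/g(6, 7) - 94/145))**2 = (-226 + ((69 - 90)/(sqrt(16 + 6)) - 94/145))**2 = (-226 + (-21*sqrt(22)/22 - 94*1/145))**2 = (-226 + (-21*sqrt(22)/22 - 94/145))**2 = (-226 + (-94/145 - 21*sqrt(22)/22))**2 = (-32864/145 - 21*sqrt(22)/22)**2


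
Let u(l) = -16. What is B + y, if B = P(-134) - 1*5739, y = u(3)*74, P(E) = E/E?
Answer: -6922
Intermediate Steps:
P(E) = 1
y = -1184 (y = -16*74 = -1184)
B = -5738 (B = 1 - 1*5739 = 1 - 5739 = -5738)
B + y = -5738 - 1184 = -6922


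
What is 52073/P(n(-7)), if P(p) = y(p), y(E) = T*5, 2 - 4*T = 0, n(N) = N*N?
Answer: 104146/5 ≈ 20829.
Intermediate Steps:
n(N) = N²
T = ½ (T = ½ - ¼*0 = ½ + 0 = ½ ≈ 0.50000)
y(E) = 5/2 (y(E) = (½)*5 = 5/2)
P(p) = 5/2
52073/P(n(-7)) = 52073/(5/2) = 52073*(⅖) = 104146/5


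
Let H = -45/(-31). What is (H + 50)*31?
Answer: 1595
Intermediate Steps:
H = 45/31 (H = -45*(-1/31) = 45/31 ≈ 1.4516)
(H + 50)*31 = (45/31 + 50)*31 = (1595/31)*31 = 1595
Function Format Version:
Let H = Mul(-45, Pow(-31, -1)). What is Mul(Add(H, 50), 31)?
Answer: 1595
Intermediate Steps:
H = Rational(45, 31) (H = Mul(-45, Rational(-1, 31)) = Rational(45, 31) ≈ 1.4516)
Mul(Add(H, 50), 31) = Mul(Add(Rational(45, 31), 50), 31) = Mul(Rational(1595, 31), 31) = 1595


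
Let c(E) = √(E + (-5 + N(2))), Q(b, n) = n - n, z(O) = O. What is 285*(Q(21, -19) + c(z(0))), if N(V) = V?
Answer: 285*I*√3 ≈ 493.63*I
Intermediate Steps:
Q(b, n) = 0
c(E) = √(-3 + E) (c(E) = √(E + (-5 + 2)) = √(E - 3) = √(-3 + E))
285*(Q(21, -19) + c(z(0))) = 285*(0 + √(-3 + 0)) = 285*(0 + √(-3)) = 285*(0 + I*√3) = 285*(I*√3) = 285*I*√3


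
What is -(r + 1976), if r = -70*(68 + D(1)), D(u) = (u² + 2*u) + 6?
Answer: 3414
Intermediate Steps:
D(u) = 6 + u² + 2*u
r = -5390 (r = -70*(68 + (6 + 1² + 2*1)) = -70*(68 + (6 + 1 + 2)) = -70*(68 + 9) = -70*77 = -5390)
-(r + 1976) = -(-5390 + 1976) = -1*(-3414) = 3414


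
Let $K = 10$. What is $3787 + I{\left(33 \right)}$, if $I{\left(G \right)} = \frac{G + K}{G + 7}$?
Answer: $\frac{151523}{40} \approx 3788.1$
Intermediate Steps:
$I{\left(G \right)} = \frac{10 + G}{7 + G}$ ($I{\left(G \right)} = \frac{G + 10}{G + 7} = \frac{10 + G}{7 + G}$)
$3787 + I{\left(33 \right)} = 3787 + \frac{10 + 33}{7 + 33} = 3787 + \frac{1}{40} \cdot 43 = 3787 + \frac{43}{40} = \frac{151523}{40}$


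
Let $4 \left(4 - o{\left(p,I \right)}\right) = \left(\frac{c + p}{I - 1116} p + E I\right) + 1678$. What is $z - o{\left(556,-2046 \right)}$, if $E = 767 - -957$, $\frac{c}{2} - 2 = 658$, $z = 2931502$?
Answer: $\frac{6482128559}{3162} \approx 2.05 \cdot 10^{6}$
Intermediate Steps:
$c = 1320$ ($c = 4 + 2 \cdot 658 = 4 + 1316 = 1320$)
$E = 1724$ ($E = 767 + 957 = 1724$)
$o{\left(p,I \right)} = - \frac{831}{2} - 431 I - \frac{p \left(1320 + p\right)}{4 \left(-1116 + I\right)}$ ($o{\left(p,I \right)} = 4 - \frac{\left(\frac{1320 + p}{I - 1116} p + 1724 I\right) + 1678}{4} = 4 - \frac{\left(\frac{1320 + p}{-1116 + I} p + 1724 I\right) + 1678}{4} = 4 - \frac{\left(\frac{p \left(1320 + p\right)}{-1116 + I} + 1724 I\right) + 1678}{4} = 4 - \frac{\left(1724 I + \frac{p \left(1320 + p\right)}{-1116 + I}\right) + 1678}{4} = 4 - \frac{1678 + 1724 I + \frac{p \left(1320 + p\right)}{-1116 + I}}{4} = 4 - \left(\frac{839}{2} + 431 I + \frac{p \left(1320 + p\right)}{4 \left(-1116 + I\right)}\right) = - \frac{831}{2} - 431 I - \frac{p \left(1320 + p\right)}{4 \left(-1116 + I\right)}$)
$z - o{\left(556,-2046 \right)} = 2931502 - \frac{1854792 - 556^{2} - 1724 \left(-2046\right)^{2} - 733920 + 1922322 \left(-2046\right)}{4 \left(-1116 - 2046\right)} = 2931502 - \frac{1854792 - 309136 - 7216863984 - 733920 - 3933070812}{4 \left(-3162\right)} = 2931502 - \frac{1}{4} \left(- \frac{1}{3162}\right) \left(1854792 - 309136 - 7216863984 - 733920 - 3933070812\right) = 2931502 - \frac{1}{4} \left(- \frac{1}{3162}\right) \left(-11149123060\right) = 2931502 - \frac{2787280765}{3162} = \frac{6482128559}{3162}$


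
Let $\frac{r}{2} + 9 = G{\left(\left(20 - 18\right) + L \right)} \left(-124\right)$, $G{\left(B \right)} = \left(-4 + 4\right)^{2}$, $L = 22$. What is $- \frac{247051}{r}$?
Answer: $\frac{247051}{18} \approx 13725.0$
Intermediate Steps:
$G{\left(B \right)} = 0$ ($G{\left(B \right)} = 0^{2} = 0$)
$r = -18$ ($r = -18 + 2 \cdot 0 \left(-124\right) = -18 + 2 \cdot 0 = -18 + 0 = -18$)
$- \frac{247051}{r} = - \frac{247051}{-18} = \left(-247051\right) \left(- \frac{1}{18}\right) = \frac{247051}{18}$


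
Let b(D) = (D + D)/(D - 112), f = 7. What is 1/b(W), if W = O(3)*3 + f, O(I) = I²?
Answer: -39/34 ≈ -1.1471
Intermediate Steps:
W = 34 (W = 3²*3 + 7 = 9*3 + 7 = 27 + 7 = 34)
b(D) = 2*D/(-112 + D) (b(D) = (2*D)/(-112 + D) = 2*D/(-112 + D))
1/b(W) = 1/(2*34/(-112 + 34)) = 1/(2*34/(-78)) = 1/(2*34*(-1/78)) = 1/(-34/39) = -39/34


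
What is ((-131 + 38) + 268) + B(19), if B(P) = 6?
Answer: 181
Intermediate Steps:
((-131 + 38) + 268) + B(19) = ((-131 + 38) + 268) + 6 = (-93 + 268) + 6 = 175 + 6 = 181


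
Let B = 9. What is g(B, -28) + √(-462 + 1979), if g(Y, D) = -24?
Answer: -24 + √1517 ≈ 14.949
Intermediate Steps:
g(B, -28) + √(-462 + 1979) = -24 + √(-462 + 1979) = -24 + √1517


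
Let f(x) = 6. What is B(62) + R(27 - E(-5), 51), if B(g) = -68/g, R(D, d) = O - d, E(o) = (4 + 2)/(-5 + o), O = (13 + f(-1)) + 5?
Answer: -871/31 ≈ -28.097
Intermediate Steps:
O = 24 (O = (13 + 6) + 5 = 19 + 5 = 24)
E(o) = 6/(-5 + o)
R(D, d) = 24 - d
B(62) + R(27 - E(-5), 51) = -68/62 + (24 - 1*51) = -68*1/62 + (24 - 51) = -34/31 - 27 = -871/31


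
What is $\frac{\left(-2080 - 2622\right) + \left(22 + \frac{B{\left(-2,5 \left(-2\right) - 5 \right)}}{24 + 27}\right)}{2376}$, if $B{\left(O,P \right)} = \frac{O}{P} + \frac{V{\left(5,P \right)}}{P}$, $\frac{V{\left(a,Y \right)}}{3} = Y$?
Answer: $- \frac{3580153}{1817640} \approx -1.9697$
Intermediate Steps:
$V{\left(a,Y \right)} = 3 Y$
$B{\left(O,P \right)} = 3 + \frac{O}{P}$ ($B{\left(O,P \right)} = \frac{O}{P} + \frac{3 P}{P} = \frac{O}{P} + 3 = 3 + \frac{O}{P}$)
$\frac{\left(-2080 - 2622\right) + \left(22 + \frac{B{\left(-2,5 \left(-2\right) - 5 \right)}}{24 + 27}\right)}{2376} = \frac{\left(-2080 - 2622\right) + \left(22 + \frac{3 - \frac{2}{5 \left(-2\right) - 5}}{24 + 27}\right)}{2376} = \left(-4702 + \left(22 + \frac{3 - \frac{2}{-10 - 5}}{51}\right)\right) \frac{1}{2376} = \left(-4702 + \left(22 + \frac{3 - \frac{2}{-15}}{51}\right)\right) \frac{1}{2376} = \left(-4702 + \left(22 + \frac{3 - - \frac{2}{15}}{51}\right)\right) \frac{1}{2376} = \left(-4702 + \left(22 + \frac{3 + \frac{2}{15}}{51}\right)\right) \frac{1}{2376} = \left(-4702 + \left(22 + \frac{1}{51} \cdot \frac{47}{15}\right)\right) \frac{1}{2376} = \left(-4702 + \left(22 + \frac{47}{765}\right)\right) \frac{1}{2376} = \left(-4702 + \frac{16877}{765}\right) \frac{1}{2376} = \left(- \frac{3580153}{765}\right) \frac{1}{2376} = - \frac{3580153}{1817640}$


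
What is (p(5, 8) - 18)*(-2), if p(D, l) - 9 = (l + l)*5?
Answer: -142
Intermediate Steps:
p(D, l) = 9 + 10*l (p(D, l) = 9 + (l + l)*5 = 9 + (2*l)*5 = 9 + 10*l)
(p(5, 8) - 18)*(-2) = ((9 + 10*8) - 18)*(-2) = ((9 + 80) - 18)*(-2) = (89 - 18)*(-2) = 71*(-2) = -142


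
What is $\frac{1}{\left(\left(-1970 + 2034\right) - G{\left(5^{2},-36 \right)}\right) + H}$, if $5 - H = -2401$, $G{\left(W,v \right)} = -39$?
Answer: $\frac{1}{2509} \approx 0.00039857$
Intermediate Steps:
$H = 2406$ ($H = 5 - -2401 = 5 + 2401 = 2406$)
$\frac{1}{\left(\left(-1970 + 2034\right) - G{\left(5^{2},-36 \right)}\right) + H} = \frac{1}{\left(\left(-1970 + 2034\right) - -39\right) + 2406} = \frac{1}{\left(64 + 39\right) + 2406} = \frac{1}{103 + 2406} = \frac{1}{2509}$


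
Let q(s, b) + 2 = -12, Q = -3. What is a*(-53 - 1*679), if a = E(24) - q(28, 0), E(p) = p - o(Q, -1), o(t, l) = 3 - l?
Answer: -24888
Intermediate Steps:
q(s, b) = -14 (q(s, b) = -2 - 12 = -14)
E(p) = -4 + p (E(p) = p - (3 - 1*(-1)) = p - (3 + 1) = p - 1*4 = p - 4 = -4 + p)
a = 34 (a = (-4 + 24) - 1*(-14) = 20 + 14 = 34)
a*(-53 - 1*679) = 34*(-53 - 1*679) = 34*(-53 - 679) = 34*(-732) = -24888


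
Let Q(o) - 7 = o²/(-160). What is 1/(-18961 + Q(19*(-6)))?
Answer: -40/761409 ≈ -5.2534e-5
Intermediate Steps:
Q(o) = 7 - o²/160 (Q(o) = 7 + o²/(-160) = 7 + o²*(-1/160) = 7 - o²/160)
1/(-18961 + Q(19*(-6))) = 1/(-18961 + (7 - (19*(-6))²/160)) = 1/(-18961 + (7 - 1/160*(-114)²)) = 1/(-18961 + (7 - 1/160*12996)) = 1/(-18961 + (7 - 3249/40)) = 1/(-18961 - 2969/40) = 1/(-761409/40) = -40/761409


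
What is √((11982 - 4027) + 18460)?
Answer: 3*√2935 ≈ 162.53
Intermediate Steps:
√((11982 - 4027) + 18460) = √(7955 + 18460) = √26415 = 3*√2935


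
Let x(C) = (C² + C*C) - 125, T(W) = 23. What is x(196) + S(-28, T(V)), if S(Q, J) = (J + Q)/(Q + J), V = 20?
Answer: 76708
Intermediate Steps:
S(Q, J) = 1 (S(Q, J) = (J + Q)/(J + Q) = 1)
x(C) = -125 + 2*C² (x(C) = (C² + C²) - 125 = 2*C² - 125 = -125 + 2*C²)
x(196) + S(-28, T(V)) = (-125 + 2*196²) + 1 = (-125 + 2*38416) + 1 = (-125 + 76832) + 1 = 76707 + 1 = 76708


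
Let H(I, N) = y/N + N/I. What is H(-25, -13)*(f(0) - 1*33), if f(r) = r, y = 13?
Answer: 396/25 ≈ 15.840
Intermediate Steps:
H(I, N) = 13/N + N/I
H(-25, -13)*(f(0) - 1*33) = (13/(-13) - 13/(-25))*(0 - 1*33) = (13*(-1/13) - 13*(-1/25))*(0 - 33) = (-1 + 13/25)*(-33) = -12/25*(-33) = 396/25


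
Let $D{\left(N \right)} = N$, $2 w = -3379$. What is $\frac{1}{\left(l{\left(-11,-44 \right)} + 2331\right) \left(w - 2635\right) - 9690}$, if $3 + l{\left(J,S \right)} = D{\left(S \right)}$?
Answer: $- \frac{1}{9886848} \approx -1.0114 \cdot 10^{-7}$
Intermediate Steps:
$w = - \frac{3379}{2}$ ($w = \frac{1}{2} \left(-3379\right) = - \frac{3379}{2} \approx -1689.5$)
$l{\left(J,S \right)} = -3 + S$
$\frac{1}{\left(l{\left(-11,-44 \right)} + 2331\right) \left(w - 2635\right) - 9690} = \frac{1}{\left(\left(-3 - 44\right) + 2331\right) \left(- \frac{3379}{2} - 2635\right) - 9690} = \frac{1}{\left(-47 + 2331\right) \left(- \frac{8649}{2}\right) - 9690} = \frac{1}{2284 \left(- \frac{8649}{2}\right) - 9690} = \frac{1}{-9877158 - 9690} = \frac{1}{-9886848} = - \frac{1}{9886848}$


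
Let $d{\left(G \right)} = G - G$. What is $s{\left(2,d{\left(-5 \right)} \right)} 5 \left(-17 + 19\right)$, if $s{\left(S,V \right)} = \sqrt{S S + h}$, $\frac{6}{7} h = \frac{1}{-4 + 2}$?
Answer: $\frac{5 \sqrt{123}}{3} \approx 18.484$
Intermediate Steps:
$d{\left(G \right)} = 0$
$h = - \frac{7}{12}$ ($h = \frac{7}{6 \left(-4 + 2\right)} = \frac{7}{6 \left(-2\right)} = \frac{7}{6} \left(- \frac{1}{2}\right) = - \frac{7}{12} \approx -0.58333$)
$s{\left(S,V \right)} = \sqrt{- \frac{7}{12} + S^{2}}$ ($s{\left(S,V \right)} = \sqrt{S S - \frac{7}{12}} = \sqrt{S^{2} - \frac{7}{12}} = \sqrt{- \frac{7}{12} + S^{2}}$)
$s{\left(2,d{\left(-5 \right)} \right)} 5 \left(-17 + 19\right) = \frac{\sqrt{-21 + 36 \cdot 2^{2}}}{6} \cdot 5 \left(-17 + 19\right) = \frac{\sqrt{-21 + 36 \cdot 4}}{6} \cdot 5 \cdot 2 = \frac{\sqrt{-21 + 144}}{6} \cdot 5 \cdot 2 = \frac{\sqrt{123}}{6} \cdot 5 \cdot 2 = \frac{5 \sqrt{123}}{6} \cdot 2 = \frac{5 \sqrt{123}}{3}$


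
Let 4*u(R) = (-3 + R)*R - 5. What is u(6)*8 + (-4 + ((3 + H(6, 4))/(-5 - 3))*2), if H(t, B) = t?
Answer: 79/4 ≈ 19.750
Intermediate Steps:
u(R) = -5/4 + R*(-3 + R)/4 (u(R) = ((-3 + R)*R - 5)/4 = (R*(-3 + R) - 5)/4 = (-5 + R*(-3 + R))/4 = -5/4 + R*(-3 + R)/4)
u(6)*8 + (-4 + ((3 + H(6, 4))/(-5 - 3))*2) = (-5/4 - ¾*6 + (¼)*6²)*8 + (-4 + ((3 + 6)/(-5 - 3))*2) = (-5/4 - 9/2 + (¼)*36)*8 + (-4 + (9/(-8))*2) = (-5/4 - 9/2 + 9)*8 + (-4 + (9*(-⅛))*2) = (13/4)*8 + (-4 - 9/8*2) = 26 + (-4 - 9/4) = 26 - 25/4 = 79/4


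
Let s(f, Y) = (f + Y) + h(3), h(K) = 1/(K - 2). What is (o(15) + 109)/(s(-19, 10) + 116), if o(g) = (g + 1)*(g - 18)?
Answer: 61/108 ≈ 0.56481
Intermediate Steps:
h(K) = 1/(-2 + K)
s(f, Y) = 1 + Y + f (s(f, Y) = (f + Y) + 1/(-2 + 3) = (Y + f) + 1/1 = (Y + f) + 1 = 1 + Y + f)
o(g) = (1 + g)*(-18 + g)
(o(15) + 109)/(s(-19, 10) + 116) = ((-18 + 15² - 17*15) + 109)/((1 + 10 - 19) + 116) = ((-18 + 225 - 255) + 109)/(-8 + 116) = (-48 + 109)/108 = 61*(1/108) = 61/108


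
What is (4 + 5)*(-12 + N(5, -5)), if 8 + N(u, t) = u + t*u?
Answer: -360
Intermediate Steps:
N(u, t) = -8 + u + t*u (N(u, t) = -8 + (u + t*u) = -8 + u + t*u)
(4 + 5)*(-12 + N(5, -5)) = (4 + 5)*(-12 + (-8 + 5 - 5*5)) = 9*(-12 + (-8 + 5 - 25)) = 9*(-12 - 28) = 9*(-40) = -360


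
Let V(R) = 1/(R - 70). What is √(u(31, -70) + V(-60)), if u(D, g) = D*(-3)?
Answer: I*√1571830/130 ≈ 9.644*I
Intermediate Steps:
u(D, g) = -3*D
V(R) = 1/(-70 + R)
√(u(31, -70) + V(-60)) = √(-3*31 + 1/(-70 - 60)) = √(-93 + 1/(-130)) = √(-93 - 1/130) = √(-12091/130) = I*√1571830/130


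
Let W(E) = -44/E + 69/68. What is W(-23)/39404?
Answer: 4579/61627856 ≈ 7.4301e-5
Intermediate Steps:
W(E) = 69/68 - 44/E (W(E) = -44/E + 69*(1/68) = -44/E + 69/68 = 69/68 - 44/E)
W(-23)/39404 = (69/68 - 44/(-23))/39404 = (69/68 - 44*(-1/23))*(1/39404) = (69/68 + 44/23)*(1/39404) = (4579/1564)*(1/39404) = 4579/61627856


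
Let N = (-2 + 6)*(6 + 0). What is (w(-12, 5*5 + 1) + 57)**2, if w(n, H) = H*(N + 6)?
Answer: 700569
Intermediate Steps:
N = 24 (N = 4*6 = 24)
w(n, H) = 30*H (w(n, H) = H*(24 + 6) = H*30 = 30*H)
(w(-12, 5*5 + 1) + 57)**2 = (30*(5*5 + 1) + 57)**2 = (30*(25 + 1) + 57)**2 = (30*26 + 57)**2 = (780 + 57)**2 = 837**2 = 700569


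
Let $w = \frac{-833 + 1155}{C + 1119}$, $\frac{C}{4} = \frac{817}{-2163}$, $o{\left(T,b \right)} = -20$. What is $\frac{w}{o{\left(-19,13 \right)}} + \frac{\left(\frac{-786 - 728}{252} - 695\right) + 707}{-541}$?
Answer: $- \frac{10496914072}{411915038535} \approx -0.025483$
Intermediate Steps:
$C = - \frac{3268}{2163}$ ($C = 4 \frac{817}{-2163} = 4 \cdot 817 \left(- \frac{1}{2163}\right) = 4 \left(- \frac{817}{2163}\right) = - \frac{3268}{2163} \approx -1.5109$)
$w = \frac{696486}{2417129}$ ($w = \frac{-833 + 1155}{- \frac{3268}{2163} + 1119} = \frac{322}{\frac{2417129}{2163}} = 322 \cdot \frac{2163}{2417129} = \frac{696486}{2417129} \approx 0.28815$)
$\frac{w}{o{\left(-19,13 \right)}} + \frac{\left(\frac{-786 - 728}{252} - 695\right) + 707}{-541} = \frac{696486}{2417129 \left(-20\right)} + \frac{\left(\frac{-786 - 728}{252} - 695\right) + 707}{-541} = \frac{696486}{2417129} \left(- \frac{1}{20}\right) + \left(\left(\left(-1514\right) \frac{1}{252} - 695\right) + 707\right) \left(- \frac{1}{541}\right) = - \frac{348243}{24171290} + \left(\left(- \frac{757}{126} - 695\right) + 707\right) \left(- \frac{1}{541}\right) = - \frac{348243}{24171290} + \left(- \frac{88327}{126} + 707\right) \left(- \frac{1}{541}\right) = - \frac{348243}{24171290} + \frac{755}{126} \left(- \frac{1}{541}\right) = - \frac{348243}{24171290} - \frac{755}{68166} = - \frac{10496914072}{411915038535}$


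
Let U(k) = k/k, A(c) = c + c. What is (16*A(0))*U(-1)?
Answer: 0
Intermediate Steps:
A(c) = 2*c
U(k) = 1
(16*A(0))*U(-1) = (16*(2*0))*1 = (16*0)*1 = 0*1 = 0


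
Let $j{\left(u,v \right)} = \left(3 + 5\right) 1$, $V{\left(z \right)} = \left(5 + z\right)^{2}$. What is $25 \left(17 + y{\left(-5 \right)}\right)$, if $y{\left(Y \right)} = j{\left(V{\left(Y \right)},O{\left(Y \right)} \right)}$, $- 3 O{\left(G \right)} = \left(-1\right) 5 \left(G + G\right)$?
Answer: $625$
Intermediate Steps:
$O{\left(G \right)} = \frac{10 G}{3}$ ($O{\left(G \right)} = - \frac{\left(-1\right) 5 \left(G + G\right)}{3} = - \frac{\left(-5\right) 2 G}{3} = - \frac{\left(-10\right) G}{3} = \frac{10 G}{3}$)
$j{\left(u,v \right)} = 8$ ($j{\left(u,v \right)} = 8 \cdot 1 = 8$)
$y{\left(Y \right)} = 8$
$25 \left(17 + y{\left(-5 \right)}\right) = 25 \left(17 + 8\right) = 25 \cdot 25 = 625$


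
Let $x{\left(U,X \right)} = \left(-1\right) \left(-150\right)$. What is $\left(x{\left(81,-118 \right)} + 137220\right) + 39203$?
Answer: $176573$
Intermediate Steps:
$x{\left(U,X \right)} = 150$
$\left(x{\left(81,-118 \right)} + 137220\right) + 39203 = \left(150 + 137220\right) + 39203 = 137370 + 39203 = 176573$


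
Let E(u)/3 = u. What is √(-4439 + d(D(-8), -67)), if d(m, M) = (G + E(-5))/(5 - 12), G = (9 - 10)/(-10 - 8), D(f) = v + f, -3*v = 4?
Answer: I*√7826630/42 ≈ 66.61*I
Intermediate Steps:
v = -4/3 (v = -⅓*4 = -4/3 ≈ -1.3333)
E(u) = 3*u
D(f) = -4/3 + f
G = 1/18 (G = -1/(-18) = -1*(-1/18) = 1/18 ≈ 0.055556)
d(m, M) = 269/126 (d(m, M) = (1/18 + 3*(-5))/(5 - 12) = (1/18 - 15)/(-7) = -269/18*(-⅐) = 269/126)
√(-4439 + d(D(-8), -67)) = √(-4439 + 269/126) = √(-559045/126) = I*√7826630/42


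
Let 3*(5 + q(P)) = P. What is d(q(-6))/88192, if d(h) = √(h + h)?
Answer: I*√14/88192 ≈ 4.2426e-5*I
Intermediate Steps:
q(P) = -5 + P/3
d(h) = √2*√h (d(h) = √(2*h) = √2*√h)
d(q(-6))/88192 = (√2*√(-5 + (⅓)*(-6)))/88192 = (√2*√(-5 - 2))*(1/88192) = (√2*√(-7))*(1/88192) = (√2*(I*√7))*(1/88192) = (I*√14)*(1/88192) = I*√14/88192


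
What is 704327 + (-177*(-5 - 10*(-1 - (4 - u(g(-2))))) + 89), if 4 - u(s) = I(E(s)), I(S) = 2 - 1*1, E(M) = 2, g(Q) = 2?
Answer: 701761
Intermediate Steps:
I(S) = 1 (I(S) = 2 - 1 = 1)
u(s) = 3 (u(s) = 4 - 1*1 = 4 - 1 = 3)
704327 + (-177*(-5 - 10*(-1 - (4 - u(g(-2))))) + 89) = 704327 + (-177*(-5 - 10*(-1 - (4 - 1*3))) + 89) = 704327 + (-177*(-5 - 10*(-1 - (4 - 3))) + 89) = 704327 + (-177*(-5 - 10*(-1 - 1*1)) + 89) = 704327 + (-177*(-5 - 10*(-1 - 1)) + 89) = 704327 + (-177*(-5 - 10*(-2)) + 89) = 704327 + (-177*(-5 + 20) + 89) = 704327 + (-177*15 + 89) = 704327 + (-2655 + 89) = 704327 - 2566 = 701761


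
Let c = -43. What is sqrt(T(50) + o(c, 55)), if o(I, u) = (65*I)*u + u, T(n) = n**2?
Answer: I*sqrt(151170) ≈ 388.81*I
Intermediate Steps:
o(I, u) = u + 65*I*u (o(I, u) = 65*I*u + u = u + 65*I*u)
sqrt(T(50) + o(c, 55)) = sqrt(50**2 + 55*(1 + 65*(-43))) = sqrt(2500 + 55*(1 - 2795)) = sqrt(2500 + 55*(-2794)) = sqrt(2500 - 153670) = sqrt(-151170) = I*sqrt(151170)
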